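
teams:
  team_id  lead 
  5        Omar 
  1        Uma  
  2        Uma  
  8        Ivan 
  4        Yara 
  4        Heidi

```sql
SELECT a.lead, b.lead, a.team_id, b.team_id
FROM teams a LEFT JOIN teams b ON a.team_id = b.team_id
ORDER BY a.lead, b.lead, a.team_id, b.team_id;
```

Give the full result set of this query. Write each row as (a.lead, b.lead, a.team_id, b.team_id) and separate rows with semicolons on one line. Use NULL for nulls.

(Heidi, Heidi, 4, 4); (Heidi, Yara, 4, 4); (Ivan, Ivan, 8, 8); (Omar, Omar, 5, 5); (Uma, Uma, 1, 1); (Uma, Uma, 2, 2); (Yara, Heidi, 4, 4); (Yara, Yara, 4, 4)

LEFT JOIN keeps every row from `teams a`; unmatched rows get NULL for `teams b`'s columns.
Matching on a.team_id = b.team_id.
- a[0] team_id=5 → 1 match(es) in b → 1 row(s).
- a[1] team_id=1 → 1 match(es) in b → 1 row(s).
- a[2] team_id=2 → 1 match(es) in b → 1 row(s).
- a[3] team_id=8 → 1 match(es) in b → 1 row(s).
- a[4] team_id=4 → 2 match(es) in b → 2 row(s).
- a[5] team_id=4 → 2 match(es) in b → 2 row(s).
After projecting and ordering:
a.lead | b.lead | a.team_id | b.team_id
Heidi | Heidi | 4 | 4
Heidi | Yara | 4 | 4
Ivan | Ivan | 8 | 8
Omar | Omar | 5 | 5
Uma | Uma | 1 | 1
Uma | Uma | 2 | 2
Yara | Heidi | 4 | 4
Yara | Yara | 4 | 4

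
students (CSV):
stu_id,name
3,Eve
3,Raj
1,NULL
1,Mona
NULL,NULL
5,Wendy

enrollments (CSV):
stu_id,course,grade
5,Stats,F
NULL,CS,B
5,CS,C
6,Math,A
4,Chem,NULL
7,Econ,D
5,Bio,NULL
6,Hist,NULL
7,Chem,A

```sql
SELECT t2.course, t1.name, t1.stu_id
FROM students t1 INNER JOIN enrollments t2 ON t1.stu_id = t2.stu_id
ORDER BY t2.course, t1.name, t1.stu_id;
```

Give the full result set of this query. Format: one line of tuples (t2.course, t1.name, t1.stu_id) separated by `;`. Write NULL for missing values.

(Bio, Wendy, 5); (CS, Wendy, 5); (Stats, Wendy, 5)

INNER JOIN keeps only pairs where the ON condition holds.
Matching on t1.stu_id = t2.stu_id. A NULL in a compared column never satisfies the condition.
Matched pairs: 3.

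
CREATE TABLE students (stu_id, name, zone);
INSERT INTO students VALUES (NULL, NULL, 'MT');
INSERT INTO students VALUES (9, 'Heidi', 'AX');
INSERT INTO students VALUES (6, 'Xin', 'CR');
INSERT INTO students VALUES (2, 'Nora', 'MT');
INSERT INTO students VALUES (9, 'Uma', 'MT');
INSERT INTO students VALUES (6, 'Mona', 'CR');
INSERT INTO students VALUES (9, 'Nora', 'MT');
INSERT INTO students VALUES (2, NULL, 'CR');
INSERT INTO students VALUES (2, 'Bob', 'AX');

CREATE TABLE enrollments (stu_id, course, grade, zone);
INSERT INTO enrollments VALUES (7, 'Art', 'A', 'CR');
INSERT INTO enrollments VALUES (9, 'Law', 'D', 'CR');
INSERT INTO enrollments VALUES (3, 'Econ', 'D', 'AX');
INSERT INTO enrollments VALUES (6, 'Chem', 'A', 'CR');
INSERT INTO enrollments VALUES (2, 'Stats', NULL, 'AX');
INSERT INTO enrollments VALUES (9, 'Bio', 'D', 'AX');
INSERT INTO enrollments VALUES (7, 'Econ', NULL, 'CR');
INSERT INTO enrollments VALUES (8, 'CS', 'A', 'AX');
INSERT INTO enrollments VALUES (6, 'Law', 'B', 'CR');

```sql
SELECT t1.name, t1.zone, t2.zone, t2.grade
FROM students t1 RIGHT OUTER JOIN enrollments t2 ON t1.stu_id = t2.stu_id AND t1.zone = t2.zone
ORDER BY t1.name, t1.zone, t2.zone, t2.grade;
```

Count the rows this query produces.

RIGHT JOIN keeps every row from `enrollments`; unmatched rows get NULL for `students`'s columns.
Matching on t1.stu_id = t2.stu_id AND t1.zone = t2.zone. A NULL in a compared column never satisfies the condition.
- t1[0] stu_id=NULL, zone=MT → no match.
- t1[1] stu_id=9, zone=AX → 1 match(es) in t2 → 1 row(s).
- t1[2] stu_id=6, zone=CR → 2 match(es) in t2 → 2 row(s).
- t1[3] stu_id=2, zone=MT → no match.
- t1[4] stu_id=9, zone=MT → no match.
- t1[5] stu_id=6, zone=CR → 2 match(es) in t2 → 2 row(s).
- t1[6] stu_id=9, zone=MT → no match.
- t1[7] stu_id=2, zone=CR → no match.
- t1[8] stu_id=2, zone=AX → 1 match(es) in t2 → 1 row(s).
- plus 5 unmatched t2 row(s), each kept with NULL t1 columns.
Total: 6 matched + 5 padded = 11 rows.

11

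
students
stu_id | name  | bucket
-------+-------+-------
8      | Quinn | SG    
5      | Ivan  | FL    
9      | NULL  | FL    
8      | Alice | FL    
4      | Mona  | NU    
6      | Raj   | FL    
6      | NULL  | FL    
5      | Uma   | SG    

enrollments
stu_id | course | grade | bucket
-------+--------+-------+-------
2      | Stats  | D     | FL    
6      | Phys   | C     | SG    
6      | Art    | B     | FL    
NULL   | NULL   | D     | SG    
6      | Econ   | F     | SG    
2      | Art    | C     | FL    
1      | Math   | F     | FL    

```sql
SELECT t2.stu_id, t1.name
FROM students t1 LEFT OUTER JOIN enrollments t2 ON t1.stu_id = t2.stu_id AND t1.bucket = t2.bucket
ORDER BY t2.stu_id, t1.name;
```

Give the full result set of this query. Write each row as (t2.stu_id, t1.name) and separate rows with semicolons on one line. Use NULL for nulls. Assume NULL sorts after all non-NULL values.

LEFT JOIN keeps every row from `students`; unmatched rows get NULL for `enrollments`'s columns.
Matching on t1.stu_id = t2.stu_id AND t1.bucket = t2.bucket. A NULL in a compared column never satisfies the condition.
- stu_id=8, bucket=SG: no t2 row matches, row kept with t2 columns NULL.
- stu_id=5, bucket=FL: no t2 row matches, row kept with t2 columns NULL.
- stu_id=9, bucket=FL: no t2 row matches, row kept with t2 columns NULL.
- stu_id=8, bucket=FL: no t2 row matches, row kept with t2 columns NULL.
- stu_id=4, bucket=NU: no t2 row matches, row kept with t2 columns NULL.
- stu_id=6, bucket=FL: 1 matching t2 row(s), so 1 row(s) emitted.
- stu_id=6, bucket=FL: 1 matching t2 row(s), so 1 row(s) emitted.
- stu_id=5, bucket=SG: no t2 row matches, row kept with t2 columns NULL.
After projecting and ordering:
t2.stu_id | t1.name
6 | Raj
6 | NULL
NULL | Alice
NULL | Ivan
NULL | Mona
NULL | Quinn
NULL | Uma
NULL | NULL

(6, Raj); (6, NULL); (NULL, Alice); (NULL, Ivan); (NULL, Mona); (NULL, Quinn); (NULL, Uma); (NULL, NULL)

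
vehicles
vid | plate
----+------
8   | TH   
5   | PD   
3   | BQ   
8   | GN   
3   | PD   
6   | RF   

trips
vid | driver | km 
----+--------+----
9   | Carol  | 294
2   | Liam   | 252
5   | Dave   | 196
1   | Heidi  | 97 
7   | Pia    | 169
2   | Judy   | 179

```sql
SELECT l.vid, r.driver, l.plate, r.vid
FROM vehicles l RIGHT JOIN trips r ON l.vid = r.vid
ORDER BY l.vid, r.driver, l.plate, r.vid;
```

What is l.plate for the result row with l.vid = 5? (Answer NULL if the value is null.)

PD

RIGHT JOIN keeps every row from `trips`; unmatched rows get NULL for `vehicles`'s columns.
Matching on l.vid = r.vid.
Matched pairs: 1; unmatched r rows kept: 5.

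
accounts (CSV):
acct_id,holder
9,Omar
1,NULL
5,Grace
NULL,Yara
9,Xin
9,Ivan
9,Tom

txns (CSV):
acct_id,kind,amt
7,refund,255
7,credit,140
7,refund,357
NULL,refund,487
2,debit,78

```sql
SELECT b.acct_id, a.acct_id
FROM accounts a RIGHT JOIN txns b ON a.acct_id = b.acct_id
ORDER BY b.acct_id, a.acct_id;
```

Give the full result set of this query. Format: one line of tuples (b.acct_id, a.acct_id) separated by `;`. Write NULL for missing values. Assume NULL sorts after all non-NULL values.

RIGHT JOIN keeps every row from `txns`; unmatched rows get NULL for `accounts`'s columns.
Matching on a.acct_id = b.acct_id. A NULL in a compared column never satisfies the condition.
Matched pairs: 0; unmatched b rows kept: 5.

(2, NULL); (7, NULL); (7, NULL); (7, NULL); (NULL, NULL)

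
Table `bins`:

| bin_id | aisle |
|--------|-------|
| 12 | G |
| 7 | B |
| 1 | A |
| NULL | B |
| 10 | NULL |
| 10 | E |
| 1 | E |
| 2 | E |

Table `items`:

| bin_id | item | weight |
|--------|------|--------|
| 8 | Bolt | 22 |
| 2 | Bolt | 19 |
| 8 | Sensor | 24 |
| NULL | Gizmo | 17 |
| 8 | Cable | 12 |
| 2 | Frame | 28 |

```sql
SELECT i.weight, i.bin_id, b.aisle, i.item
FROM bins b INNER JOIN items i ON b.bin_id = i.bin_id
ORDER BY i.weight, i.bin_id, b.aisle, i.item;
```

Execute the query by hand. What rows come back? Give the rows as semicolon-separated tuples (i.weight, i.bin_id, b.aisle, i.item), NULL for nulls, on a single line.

INNER JOIN keeps only pairs where the ON condition holds.
Matching on b.bin_id = i.bin_id. A NULL in a compared column never satisfies the condition.
- b[0] bin_id=12 → no match; dropped.
- b[1] bin_id=7 → no match; dropped.
- b[2] bin_id=1 → no match; dropped.
- b[3] bin_id=NULL → no match; dropped.
- b[4] bin_id=10 → no match; dropped.
- b[5] bin_id=10 → no match; dropped.
- b[6] bin_id=1 → no match; dropped.
- b[7] bin_id=2 → 2 match(es) in i → 2 row(s).
After projecting and ordering:
i.weight | i.bin_id | b.aisle | i.item
19 | 2 | E | Bolt
28 | 2 | E | Frame

(19, 2, E, Bolt); (28, 2, E, Frame)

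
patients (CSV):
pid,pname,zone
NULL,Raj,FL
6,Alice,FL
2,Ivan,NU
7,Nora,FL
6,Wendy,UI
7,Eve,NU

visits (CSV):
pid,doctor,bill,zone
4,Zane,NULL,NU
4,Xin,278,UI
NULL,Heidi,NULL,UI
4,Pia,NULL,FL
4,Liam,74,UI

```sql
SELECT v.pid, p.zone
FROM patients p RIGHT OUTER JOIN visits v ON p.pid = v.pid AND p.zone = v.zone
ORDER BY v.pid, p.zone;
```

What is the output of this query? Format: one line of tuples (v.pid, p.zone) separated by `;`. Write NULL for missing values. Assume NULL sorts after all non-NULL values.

(4, NULL); (4, NULL); (4, NULL); (4, NULL); (NULL, NULL)

RIGHT JOIN keeps every row from `visits`; unmatched rows get NULL for `patients`'s columns.
Matching on p.pid = v.pid AND p.zone = v.zone. A NULL in a compared column never satisfies the condition.
Matched pairs: 0; unmatched v rows kept: 5.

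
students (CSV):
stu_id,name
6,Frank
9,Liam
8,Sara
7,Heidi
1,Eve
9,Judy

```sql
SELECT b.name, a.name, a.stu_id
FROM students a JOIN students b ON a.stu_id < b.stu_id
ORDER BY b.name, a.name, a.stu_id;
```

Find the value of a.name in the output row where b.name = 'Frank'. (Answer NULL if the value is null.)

INNER JOIN keeps only pairs where the ON condition holds.
Matching on a.stu_id < b.stu_id.
- a row (stu_id=6): matches 4 b row(s) → 4 output row(s).
- a row (stu_id=9): no match → dropped.
- a row (stu_id=8): matches 2 b row(s) → 2 output row(s).
- a row (stu_id=7): matches 3 b row(s) → 3 output row(s).
- a row (stu_id=1): matches 5 b row(s) → 5 output row(s).
- a row (stu_id=9): no match → dropped.

Eve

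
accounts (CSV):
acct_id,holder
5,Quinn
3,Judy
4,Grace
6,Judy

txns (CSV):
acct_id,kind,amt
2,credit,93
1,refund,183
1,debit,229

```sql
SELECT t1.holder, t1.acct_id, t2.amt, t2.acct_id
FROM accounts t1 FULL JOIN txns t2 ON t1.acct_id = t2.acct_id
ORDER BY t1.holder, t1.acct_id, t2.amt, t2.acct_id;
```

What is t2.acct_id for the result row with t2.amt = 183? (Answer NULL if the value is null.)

FULL OUTER JOIN keeps every row from both sides; unmatched rows get NULL for the other side's columns.
Matching on t1.acct_id = t2.acct_id.
Matched pairs: 0; unmatched t1 rows kept: 4; unmatched t2 rows kept: 3.

1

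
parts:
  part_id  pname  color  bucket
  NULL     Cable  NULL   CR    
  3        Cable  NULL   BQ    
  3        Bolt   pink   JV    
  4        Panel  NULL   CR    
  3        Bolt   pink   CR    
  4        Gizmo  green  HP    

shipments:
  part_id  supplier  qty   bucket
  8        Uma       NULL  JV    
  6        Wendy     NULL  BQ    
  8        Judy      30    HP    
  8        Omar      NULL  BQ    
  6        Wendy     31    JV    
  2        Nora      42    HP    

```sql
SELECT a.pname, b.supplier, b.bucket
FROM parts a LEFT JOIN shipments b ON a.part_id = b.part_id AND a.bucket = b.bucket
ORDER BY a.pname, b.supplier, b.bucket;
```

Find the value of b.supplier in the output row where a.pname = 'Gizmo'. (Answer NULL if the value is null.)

NULL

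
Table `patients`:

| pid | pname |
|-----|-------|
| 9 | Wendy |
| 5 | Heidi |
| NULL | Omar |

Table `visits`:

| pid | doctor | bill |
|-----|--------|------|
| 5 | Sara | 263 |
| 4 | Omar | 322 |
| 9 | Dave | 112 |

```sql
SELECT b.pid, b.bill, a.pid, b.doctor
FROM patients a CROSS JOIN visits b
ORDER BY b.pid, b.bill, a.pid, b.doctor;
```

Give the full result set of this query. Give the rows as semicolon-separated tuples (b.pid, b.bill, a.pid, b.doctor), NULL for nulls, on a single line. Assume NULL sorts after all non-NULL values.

CROSS JOIN pairs every row of `patients` with every row of `visits`: 3 × 3 = 9 rows.
After projecting and ordering:
b.pid | b.bill | a.pid | b.doctor
4 | 322 | 5 | Omar
4 | 322 | 9 | Omar
4 | 322 | NULL | Omar
5 | 263 | 5 | Sara
5 | 263 | 9 | Sara
5 | 263 | NULL | Sara
9 | 112 | 5 | Dave
9 | 112 | 9 | Dave
9 | 112 | NULL | Dave

(4, 322, 5, Omar); (4, 322, 9, Omar); (4, 322, NULL, Omar); (5, 263, 5, Sara); (5, 263, 9, Sara); (5, 263, NULL, Sara); (9, 112, 5, Dave); (9, 112, 9, Dave); (9, 112, NULL, Dave)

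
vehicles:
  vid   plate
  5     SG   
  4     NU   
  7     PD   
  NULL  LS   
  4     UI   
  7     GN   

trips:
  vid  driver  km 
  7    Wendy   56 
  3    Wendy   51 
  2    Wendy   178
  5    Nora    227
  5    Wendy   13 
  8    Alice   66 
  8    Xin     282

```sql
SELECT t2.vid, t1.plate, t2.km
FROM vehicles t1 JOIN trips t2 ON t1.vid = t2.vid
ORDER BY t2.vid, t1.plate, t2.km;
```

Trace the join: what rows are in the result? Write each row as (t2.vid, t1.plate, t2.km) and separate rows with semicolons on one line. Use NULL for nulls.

INNER JOIN keeps only pairs where the ON condition holds.
Matching on t1.vid = t2.vid. A NULL in a compared column never satisfies the condition.
- t1 (vid=5) pairs with 2 row(s) of t2.
- t1 (vid=4) has no partner → excluded.
- t1 (vid=7) pairs with 1 row(s) of t2.
- t1 (vid=NULL) has no partner → excluded.
- t1 (vid=4) has no partner → excluded.
- t1 (vid=7) pairs with 1 row(s) of t2.
After projecting and ordering:
t2.vid | t1.plate | t2.km
5 | SG | 13
5 | SG | 227
7 | GN | 56
7 | PD | 56

(5, SG, 13); (5, SG, 227); (7, GN, 56); (7, PD, 56)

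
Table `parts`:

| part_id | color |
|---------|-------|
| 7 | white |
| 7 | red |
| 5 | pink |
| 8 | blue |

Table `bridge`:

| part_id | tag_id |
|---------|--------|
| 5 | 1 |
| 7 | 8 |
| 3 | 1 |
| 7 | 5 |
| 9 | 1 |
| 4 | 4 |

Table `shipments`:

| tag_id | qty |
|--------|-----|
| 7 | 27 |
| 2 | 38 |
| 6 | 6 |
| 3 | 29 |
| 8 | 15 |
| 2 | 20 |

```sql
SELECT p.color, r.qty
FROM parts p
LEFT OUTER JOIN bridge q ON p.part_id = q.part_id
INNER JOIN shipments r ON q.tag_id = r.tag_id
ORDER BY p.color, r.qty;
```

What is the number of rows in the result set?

Evaluate left to right. First `parts p LEFT JOIN bridge q` on part_id: 6 row(s).
Then INNER JOIN `shipments r` on tag_id: keep only rows whose q.tag_id appears in r.
Result: 2 row(s).

2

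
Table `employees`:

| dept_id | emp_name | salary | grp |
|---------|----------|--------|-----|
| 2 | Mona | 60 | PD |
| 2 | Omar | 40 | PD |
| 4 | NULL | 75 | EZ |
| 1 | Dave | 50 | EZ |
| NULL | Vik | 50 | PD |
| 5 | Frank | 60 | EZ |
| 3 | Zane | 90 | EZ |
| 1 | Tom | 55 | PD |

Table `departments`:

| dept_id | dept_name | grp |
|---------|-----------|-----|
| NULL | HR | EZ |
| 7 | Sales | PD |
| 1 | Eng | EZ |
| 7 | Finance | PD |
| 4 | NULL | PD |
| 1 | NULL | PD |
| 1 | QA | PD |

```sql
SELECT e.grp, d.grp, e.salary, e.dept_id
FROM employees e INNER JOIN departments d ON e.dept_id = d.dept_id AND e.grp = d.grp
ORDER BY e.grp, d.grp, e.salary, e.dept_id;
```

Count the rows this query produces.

3

INNER JOIN keeps only pairs where the ON condition holds.
Matching on e.dept_id = d.dept_id AND e.grp = d.grp. A NULL in a compared column never satisfies the condition.
Matched pairs: 3.
Total: 3 rows.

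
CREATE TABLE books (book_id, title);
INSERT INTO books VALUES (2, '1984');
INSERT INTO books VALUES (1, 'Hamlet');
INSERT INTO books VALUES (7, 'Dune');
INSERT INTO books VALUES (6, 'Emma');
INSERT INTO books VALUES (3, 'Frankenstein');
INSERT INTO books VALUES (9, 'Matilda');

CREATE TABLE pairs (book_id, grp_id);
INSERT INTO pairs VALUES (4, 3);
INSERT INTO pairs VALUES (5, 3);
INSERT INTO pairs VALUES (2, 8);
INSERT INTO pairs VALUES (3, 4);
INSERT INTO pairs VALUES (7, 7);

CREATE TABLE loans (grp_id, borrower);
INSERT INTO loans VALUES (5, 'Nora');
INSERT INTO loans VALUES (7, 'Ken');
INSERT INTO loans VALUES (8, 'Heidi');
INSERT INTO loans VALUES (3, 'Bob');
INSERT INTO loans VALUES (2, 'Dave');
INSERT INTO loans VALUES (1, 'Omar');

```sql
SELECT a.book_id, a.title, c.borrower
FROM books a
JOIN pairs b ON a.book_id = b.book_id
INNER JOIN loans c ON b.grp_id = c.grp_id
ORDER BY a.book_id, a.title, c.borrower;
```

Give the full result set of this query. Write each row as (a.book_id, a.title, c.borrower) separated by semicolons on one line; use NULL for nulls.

(2, 1984, Heidi); (7, Dune, Ken)

Joins associate left-to-right: books INNER JOIN pairs on book_id gives 3 intermediate row(s).
Then INNER JOIN `loans c` on grp_id: keep only rows whose b.grp_id appears in c.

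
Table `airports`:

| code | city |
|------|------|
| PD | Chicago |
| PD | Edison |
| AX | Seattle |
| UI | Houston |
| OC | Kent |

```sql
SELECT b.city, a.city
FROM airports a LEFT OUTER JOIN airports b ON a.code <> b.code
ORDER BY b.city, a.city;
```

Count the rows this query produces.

18

LEFT JOIN keeps every row from `airports a`; unmatched rows get NULL for `airports b`'s columns.
Matching on a.code <> b.code.
Matched pairs: 18; unmatched a rows kept: 0.
Total: 18 rows.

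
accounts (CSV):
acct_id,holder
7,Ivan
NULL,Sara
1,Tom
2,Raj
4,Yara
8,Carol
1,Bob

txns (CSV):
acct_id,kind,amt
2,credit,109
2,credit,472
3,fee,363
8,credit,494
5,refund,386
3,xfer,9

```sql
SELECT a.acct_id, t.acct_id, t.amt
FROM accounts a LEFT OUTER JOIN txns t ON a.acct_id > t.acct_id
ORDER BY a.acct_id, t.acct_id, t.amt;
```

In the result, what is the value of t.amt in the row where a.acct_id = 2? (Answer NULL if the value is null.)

NULL

LEFT JOIN keeps every row from `accounts`; unmatched rows get NULL for `txns`'s columns.
Matching on a.acct_id > t.acct_id. A NULL in a compared column never satisfies the condition.
- a[0] acct_id=7 → 5 match(es) in t → 5 row(s).
- a[1] acct_id=NULL → no match; kept with NULLs on the t side.
- a[2] acct_id=1 → no match; kept with NULLs on the t side.
- a[3] acct_id=2 → no match; kept with NULLs on the t side.
- a[4] acct_id=4 → 4 match(es) in t → 4 row(s).
- a[5] acct_id=8 → 5 match(es) in t → 5 row(s).
- a[6] acct_id=1 → no match; kept with NULLs on the t side.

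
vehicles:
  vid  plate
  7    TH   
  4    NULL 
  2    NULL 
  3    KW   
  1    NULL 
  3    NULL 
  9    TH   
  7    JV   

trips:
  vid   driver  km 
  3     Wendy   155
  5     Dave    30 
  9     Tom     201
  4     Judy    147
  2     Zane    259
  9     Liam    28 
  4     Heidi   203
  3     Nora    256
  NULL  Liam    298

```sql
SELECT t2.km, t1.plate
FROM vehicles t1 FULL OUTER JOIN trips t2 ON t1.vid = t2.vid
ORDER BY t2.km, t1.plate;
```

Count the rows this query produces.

14

FULL OUTER JOIN keeps every row from both sides; unmatched rows get NULL for the other side's columns.
Matching on t1.vid = t2.vid. A NULL in a compared column never satisfies the condition.
- t1 (vid=7) has no partner → padded with NULL.
- t1 (vid=4) pairs with 2 row(s) of t2.
- t1 (vid=2) pairs with 1 row(s) of t2.
- t1 (vid=3) pairs with 2 row(s) of t2.
- t1 (vid=1) has no partner → padded with NULL.
- t1 (vid=3) pairs with 2 row(s) of t2.
- t1 (vid=9) pairs with 2 row(s) of t2.
- t1 (vid=7) has no partner → padded with NULL.
- plus 2 unmatched t2 row(s), each kept with NULL t1 columns.
Total: 9 matched + 5 padded = 14 rows.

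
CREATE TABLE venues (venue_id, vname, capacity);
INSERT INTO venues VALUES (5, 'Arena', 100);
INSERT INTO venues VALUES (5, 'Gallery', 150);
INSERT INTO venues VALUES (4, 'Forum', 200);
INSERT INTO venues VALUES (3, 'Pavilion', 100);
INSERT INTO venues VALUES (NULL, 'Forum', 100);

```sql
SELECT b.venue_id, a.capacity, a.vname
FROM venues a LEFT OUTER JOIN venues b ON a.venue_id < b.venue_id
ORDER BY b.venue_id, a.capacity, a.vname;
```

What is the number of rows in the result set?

8

LEFT JOIN keeps every row from `venues a`; unmatched rows get NULL for `venues b`'s columns.
Matching on a.venue_id < b.venue_id. A NULL in a compared column never satisfies the condition.
- a row (venue_id=5): no match → kept, b columns NULL.
- a row (venue_id=5): no match → kept, b columns NULL.
- a row (venue_id=4): matches 2 b row(s) → 2 output row(s).
- a row (venue_id=3): matches 3 b row(s) → 3 output row(s).
- a row (venue_id=NULL): no match → kept, b columns NULL.
Total: 5 matched + 3 padded = 8 rows.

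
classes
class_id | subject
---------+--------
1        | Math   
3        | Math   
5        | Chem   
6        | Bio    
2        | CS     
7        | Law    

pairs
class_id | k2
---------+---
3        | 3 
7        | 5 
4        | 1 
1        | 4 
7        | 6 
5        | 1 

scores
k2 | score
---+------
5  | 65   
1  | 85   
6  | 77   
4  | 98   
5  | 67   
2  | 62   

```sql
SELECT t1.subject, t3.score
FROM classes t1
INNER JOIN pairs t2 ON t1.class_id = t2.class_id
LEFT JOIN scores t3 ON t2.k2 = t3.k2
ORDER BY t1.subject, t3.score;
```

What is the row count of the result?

Step 1 — t1 INNER JOIN t2 on class_id → 5 row(s).
Then LEFT JOIN `scores t3` on k2: each of those 5 rows is kept; rows whose t2.k2 has no match in t3 get NULL for t3's columns.
Result: 6 row(s).

6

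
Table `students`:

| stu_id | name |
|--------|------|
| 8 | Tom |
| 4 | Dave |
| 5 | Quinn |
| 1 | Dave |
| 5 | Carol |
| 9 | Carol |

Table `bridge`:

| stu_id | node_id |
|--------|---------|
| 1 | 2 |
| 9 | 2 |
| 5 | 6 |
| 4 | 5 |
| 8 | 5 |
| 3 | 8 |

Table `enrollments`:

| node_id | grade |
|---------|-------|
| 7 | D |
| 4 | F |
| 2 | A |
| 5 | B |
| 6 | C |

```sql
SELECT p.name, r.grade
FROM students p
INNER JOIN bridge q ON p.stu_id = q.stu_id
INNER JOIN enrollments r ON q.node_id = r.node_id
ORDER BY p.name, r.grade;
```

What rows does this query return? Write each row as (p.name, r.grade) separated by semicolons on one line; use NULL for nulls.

(Carol, A); (Carol, C); (Dave, A); (Dave, B); (Quinn, C); (Tom, B)

Evaluate left to right. First `students p INNER JOIN bridge q` on stu_id: 6 row(s).
Then INNER JOIN `enrollments r` on node_id: keep only rows whose q.node_id appears in r.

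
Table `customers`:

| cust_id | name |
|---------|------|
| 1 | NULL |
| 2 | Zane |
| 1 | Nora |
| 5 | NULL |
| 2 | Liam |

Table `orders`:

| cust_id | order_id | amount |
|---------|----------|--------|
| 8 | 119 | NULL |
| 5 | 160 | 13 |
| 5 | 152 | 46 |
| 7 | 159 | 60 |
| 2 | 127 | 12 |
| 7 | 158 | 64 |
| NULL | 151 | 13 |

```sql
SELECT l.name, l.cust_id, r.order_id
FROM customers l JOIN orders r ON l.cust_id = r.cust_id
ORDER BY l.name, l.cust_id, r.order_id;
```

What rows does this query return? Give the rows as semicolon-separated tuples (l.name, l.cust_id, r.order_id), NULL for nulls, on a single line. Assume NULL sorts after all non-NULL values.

(Liam, 2, 127); (Zane, 2, 127); (NULL, 5, 152); (NULL, 5, 160)

INNER JOIN keeps only pairs where the ON condition holds.
Matching on l.cust_id = r.cust_id. A NULL in a compared column never satisfies the condition.
Matched pairs: 4.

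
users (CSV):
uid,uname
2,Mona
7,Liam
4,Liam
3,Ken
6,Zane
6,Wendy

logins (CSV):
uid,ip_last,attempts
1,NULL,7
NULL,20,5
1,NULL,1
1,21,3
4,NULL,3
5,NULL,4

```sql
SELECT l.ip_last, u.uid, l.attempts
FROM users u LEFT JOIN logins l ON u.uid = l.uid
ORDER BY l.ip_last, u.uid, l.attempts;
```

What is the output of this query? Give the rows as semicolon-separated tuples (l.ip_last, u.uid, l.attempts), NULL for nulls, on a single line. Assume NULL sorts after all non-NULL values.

(NULL, 2, NULL); (NULL, 3, NULL); (NULL, 4, 3); (NULL, 6, NULL); (NULL, 6, NULL); (NULL, 7, NULL)

LEFT JOIN keeps every row from `users`; unmatched rows get NULL for `logins`'s columns.
Matching on u.uid = l.uid. A NULL in a compared column never satisfies the condition.
Matched pairs: 1; unmatched u rows kept: 5.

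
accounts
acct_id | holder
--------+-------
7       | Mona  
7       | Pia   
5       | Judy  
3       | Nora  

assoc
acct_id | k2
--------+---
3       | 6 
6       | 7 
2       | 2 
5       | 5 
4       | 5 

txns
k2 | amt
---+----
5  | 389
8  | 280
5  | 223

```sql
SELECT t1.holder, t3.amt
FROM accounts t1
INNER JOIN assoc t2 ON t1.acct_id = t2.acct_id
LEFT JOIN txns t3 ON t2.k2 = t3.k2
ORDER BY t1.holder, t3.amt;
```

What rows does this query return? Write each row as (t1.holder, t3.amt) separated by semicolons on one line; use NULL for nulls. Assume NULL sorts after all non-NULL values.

(Judy, 223); (Judy, 389); (Nora, NULL)

Evaluate left to right. First `accounts t1 INNER JOIN assoc t2` on acct_id: 2 row(s).
Then LEFT JOIN `txns t3` on k2: each of those 2 rows is kept; rows whose t2.k2 has no match in t3 get NULL for t3's columns.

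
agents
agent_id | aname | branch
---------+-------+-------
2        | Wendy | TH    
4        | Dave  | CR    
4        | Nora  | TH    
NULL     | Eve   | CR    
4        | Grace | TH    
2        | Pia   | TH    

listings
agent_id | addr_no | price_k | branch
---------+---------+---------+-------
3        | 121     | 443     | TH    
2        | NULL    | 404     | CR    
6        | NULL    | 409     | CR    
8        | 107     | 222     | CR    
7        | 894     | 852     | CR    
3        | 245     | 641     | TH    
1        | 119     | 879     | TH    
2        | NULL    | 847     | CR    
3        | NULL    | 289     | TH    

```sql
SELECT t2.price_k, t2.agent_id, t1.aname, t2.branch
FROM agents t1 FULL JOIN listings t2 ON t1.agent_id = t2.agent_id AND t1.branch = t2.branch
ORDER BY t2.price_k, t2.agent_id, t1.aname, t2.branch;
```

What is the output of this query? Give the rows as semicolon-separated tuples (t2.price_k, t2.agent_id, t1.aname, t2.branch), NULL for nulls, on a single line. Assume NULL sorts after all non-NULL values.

FULL OUTER JOIN keeps every row from both sides; unmatched rows get NULL for the other side's columns.
Matching on t1.agent_id = t2.agent_id AND t1.branch = t2.branch. A NULL in a compared column never satisfies the condition.
Matched pairs: 0; unmatched t1 rows kept: 6; unmatched t2 rows kept: 9.

(222, 8, NULL, CR); (289, 3, NULL, TH); (404, 2, NULL, CR); (409, 6, NULL, CR); (443, 3, NULL, TH); (641, 3, NULL, TH); (847, 2, NULL, CR); (852, 7, NULL, CR); (879, 1, NULL, TH); (NULL, NULL, Dave, NULL); (NULL, NULL, Eve, NULL); (NULL, NULL, Grace, NULL); (NULL, NULL, Nora, NULL); (NULL, NULL, Pia, NULL); (NULL, NULL, Wendy, NULL)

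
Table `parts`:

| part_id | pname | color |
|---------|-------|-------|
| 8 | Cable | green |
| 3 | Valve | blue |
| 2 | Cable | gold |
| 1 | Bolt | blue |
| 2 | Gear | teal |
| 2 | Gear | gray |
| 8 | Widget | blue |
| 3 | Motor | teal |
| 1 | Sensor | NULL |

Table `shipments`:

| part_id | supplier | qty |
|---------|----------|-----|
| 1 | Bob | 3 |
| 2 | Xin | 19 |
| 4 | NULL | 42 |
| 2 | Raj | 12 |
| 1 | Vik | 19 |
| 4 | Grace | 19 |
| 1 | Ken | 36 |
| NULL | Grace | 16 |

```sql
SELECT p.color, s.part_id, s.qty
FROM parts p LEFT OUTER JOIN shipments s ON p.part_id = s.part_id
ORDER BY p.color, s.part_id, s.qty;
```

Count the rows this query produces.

16

LEFT JOIN keeps every row from `parts`; unmatched rows get NULL for `shipments`'s columns.
Matching on p.part_id = s.part_id. A NULL in a compared column never satisfies the condition.
Matched pairs: 12; unmatched p rows kept: 4.
Total: 12 matched + 4 padded = 16 rows.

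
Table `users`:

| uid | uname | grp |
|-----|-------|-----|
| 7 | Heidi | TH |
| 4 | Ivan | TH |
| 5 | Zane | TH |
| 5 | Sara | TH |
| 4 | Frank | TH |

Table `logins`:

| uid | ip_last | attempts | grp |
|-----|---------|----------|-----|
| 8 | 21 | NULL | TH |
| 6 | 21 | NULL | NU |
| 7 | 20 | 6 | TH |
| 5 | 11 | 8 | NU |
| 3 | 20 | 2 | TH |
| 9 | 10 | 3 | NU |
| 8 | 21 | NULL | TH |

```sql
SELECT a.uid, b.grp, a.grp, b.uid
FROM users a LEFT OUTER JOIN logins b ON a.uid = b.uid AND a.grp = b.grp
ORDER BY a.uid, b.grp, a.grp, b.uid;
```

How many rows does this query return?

LEFT JOIN keeps every row from `users`; unmatched rows get NULL for `logins`'s columns.
Matching on a.uid = b.uid AND a.grp = b.grp.
Matched pairs: 1; unmatched a rows kept: 4.
Total: 1 matched + 4 padded = 5 rows.

5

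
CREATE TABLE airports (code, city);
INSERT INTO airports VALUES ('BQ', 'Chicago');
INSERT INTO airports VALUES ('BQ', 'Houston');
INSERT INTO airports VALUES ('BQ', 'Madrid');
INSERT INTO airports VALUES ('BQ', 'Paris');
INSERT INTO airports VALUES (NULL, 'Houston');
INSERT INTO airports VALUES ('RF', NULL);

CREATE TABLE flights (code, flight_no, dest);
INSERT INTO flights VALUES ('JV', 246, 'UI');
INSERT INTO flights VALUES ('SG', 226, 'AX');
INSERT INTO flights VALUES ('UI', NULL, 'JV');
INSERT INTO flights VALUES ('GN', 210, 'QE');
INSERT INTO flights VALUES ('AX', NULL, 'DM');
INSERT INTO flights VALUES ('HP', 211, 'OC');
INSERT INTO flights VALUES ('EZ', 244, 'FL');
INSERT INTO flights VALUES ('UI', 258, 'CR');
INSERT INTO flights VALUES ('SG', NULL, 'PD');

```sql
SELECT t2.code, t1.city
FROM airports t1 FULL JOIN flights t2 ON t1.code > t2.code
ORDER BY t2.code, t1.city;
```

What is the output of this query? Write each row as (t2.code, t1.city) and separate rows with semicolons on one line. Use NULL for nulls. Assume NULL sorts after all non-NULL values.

FULL OUTER JOIN keeps every row from both sides; unmatched rows get NULL for the other side's columns.
Matching on t1.code > t2.code. A NULL in a compared column never satisfies the condition.
Matched pairs: 9; unmatched t1 rows kept: 1; unmatched t2 rows kept: 4.

(AX, Chicago); (AX, Houston); (AX, Madrid); (AX, Paris); (AX, NULL); (EZ, NULL); (GN, NULL); (HP, NULL); (JV, NULL); (SG, NULL); (SG, NULL); (UI, NULL); (UI, NULL); (NULL, Houston)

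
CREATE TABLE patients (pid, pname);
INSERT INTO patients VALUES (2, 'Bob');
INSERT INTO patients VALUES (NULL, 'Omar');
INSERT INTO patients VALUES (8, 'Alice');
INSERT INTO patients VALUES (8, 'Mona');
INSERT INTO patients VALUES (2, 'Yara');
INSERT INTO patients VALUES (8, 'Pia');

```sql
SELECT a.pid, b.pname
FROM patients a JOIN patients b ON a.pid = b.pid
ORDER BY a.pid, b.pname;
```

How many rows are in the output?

13

INNER JOIN keeps only pairs where the ON condition holds.
Matching on a.pid = b.pid. A NULL in a compared column never satisfies the condition.
- a (pid=2) pairs with 2 row(s) of b.
- a (pid=NULL) has no partner → excluded.
- a (pid=8) pairs with 3 row(s) of b.
- a (pid=8) pairs with 3 row(s) of b.
- a (pid=2) pairs with 2 row(s) of b.
- a (pid=8) pairs with 3 row(s) of b.
Total: 13 rows.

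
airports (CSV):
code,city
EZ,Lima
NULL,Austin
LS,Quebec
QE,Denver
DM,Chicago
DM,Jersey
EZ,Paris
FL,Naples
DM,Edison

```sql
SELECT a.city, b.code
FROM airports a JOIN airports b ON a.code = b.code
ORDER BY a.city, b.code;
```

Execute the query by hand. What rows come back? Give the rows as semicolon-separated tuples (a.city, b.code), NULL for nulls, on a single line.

INNER JOIN keeps only pairs where the ON condition holds.
Matching on a.code = b.code. A NULL in a compared column never satisfies the condition.
Matched pairs: 16.

(Chicago, DM); (Chicago, DM); (Chicago, DM); (Denver, QE); (Edison, DM); (Edison, DM); (Edison, DM); (Jersey, DM); (Jersey, DM); (Jersey, DM); (Lima, EZ); (Lima, EZ); (Naples, FL); (Paris, EZ); (Paris, EZ); (Quebec, LS)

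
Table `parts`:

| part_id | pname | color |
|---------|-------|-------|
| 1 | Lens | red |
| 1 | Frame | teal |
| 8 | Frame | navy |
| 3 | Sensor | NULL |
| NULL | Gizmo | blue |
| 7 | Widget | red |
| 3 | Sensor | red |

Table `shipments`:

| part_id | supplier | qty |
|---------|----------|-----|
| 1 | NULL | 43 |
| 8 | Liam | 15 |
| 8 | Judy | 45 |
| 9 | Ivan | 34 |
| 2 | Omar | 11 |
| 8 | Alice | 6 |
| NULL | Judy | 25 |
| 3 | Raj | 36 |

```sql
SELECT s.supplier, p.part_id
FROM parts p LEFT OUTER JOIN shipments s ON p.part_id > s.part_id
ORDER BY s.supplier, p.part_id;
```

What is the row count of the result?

13

LEFT JOIN keeps every row from `parts`; unmatched rows get NULL for `shipments`'s columns.
Matching on p.part_id > s.part_id. A NULL in a compared column never satisfies the condition.
- p (part_id=1) has no partner → padded with NULL.
- p (part_id=1) has no partner → padded with NULL.
- p (part_id=8) pairs with 3 row(s) of s.
- p (part_id=3) pairs with 2 row(s) of s.
- p (part_id=NULL) has no partner → padded with NULL.
- p (part_id=7) pairs with 3 row(s) of s.
- p (part_id=3) pairs with 2 row(s) of s.
Total: 10 matched + 3 padded = 13 rows.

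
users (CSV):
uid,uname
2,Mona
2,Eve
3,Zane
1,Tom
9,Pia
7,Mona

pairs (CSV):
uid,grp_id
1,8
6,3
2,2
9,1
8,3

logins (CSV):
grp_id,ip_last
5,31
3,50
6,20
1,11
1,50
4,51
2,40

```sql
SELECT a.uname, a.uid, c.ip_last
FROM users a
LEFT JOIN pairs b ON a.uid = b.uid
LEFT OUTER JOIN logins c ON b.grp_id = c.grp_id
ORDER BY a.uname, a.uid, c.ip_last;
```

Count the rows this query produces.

Step 1 — a LEFT JOIN b on uid → 6 row(s).
Then LEFT JOIN `logins c` on grp_id: each of those 6 rows is kept; rows whose b.grp_id has no match in c get NULL for c's columns.
Result: 7 row(s).

7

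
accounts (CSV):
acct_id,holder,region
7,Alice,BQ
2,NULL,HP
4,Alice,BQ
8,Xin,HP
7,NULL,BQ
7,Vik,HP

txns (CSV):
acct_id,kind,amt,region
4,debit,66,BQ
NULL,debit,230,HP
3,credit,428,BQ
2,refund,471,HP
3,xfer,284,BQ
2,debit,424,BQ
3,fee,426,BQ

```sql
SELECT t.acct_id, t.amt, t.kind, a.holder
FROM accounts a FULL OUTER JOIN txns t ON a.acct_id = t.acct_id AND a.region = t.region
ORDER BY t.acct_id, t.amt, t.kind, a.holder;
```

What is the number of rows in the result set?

FULL OUTER JOIN keeps every row from both sides; unmatched rows get NULL for the other side's columns.
Matching on a.acct_id = t.acct_id AND a.region = t.region. A NULL in a compared column never satisfies the condition.
Matched pairs: 2; unmatched a rows kept: 4; unmatched t rows kept: 5.
Total: 2 matched + 9 padded = 11 rows.

11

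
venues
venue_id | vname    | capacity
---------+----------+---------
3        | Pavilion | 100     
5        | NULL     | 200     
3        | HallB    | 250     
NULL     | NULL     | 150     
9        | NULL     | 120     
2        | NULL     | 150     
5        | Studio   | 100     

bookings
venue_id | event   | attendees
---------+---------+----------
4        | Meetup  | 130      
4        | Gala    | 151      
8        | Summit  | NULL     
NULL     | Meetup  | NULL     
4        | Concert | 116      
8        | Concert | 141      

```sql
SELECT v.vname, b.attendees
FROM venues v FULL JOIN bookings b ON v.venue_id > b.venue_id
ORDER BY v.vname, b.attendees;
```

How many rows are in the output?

16

FULL OUTER JOIN keeps every row from both sides; unmatched rows get NULL for the other side's columns.
Matching on v.venue_id > b.venue_id. A NULL in a compared column never satisfies the condition.
- v[0] venue_id=3 → no match; kept with NULLs on the b side.
- v[1] venue_id=5 → 3 match(es) in b → 3 row(s).
- v[2] venue_id=3 → no match; kept with NULLs on the b side.
- v[3] venue_id=NULL → no match; kept with NULLs on the b side.
- v[4] venue_id=9 → 5 match(es) in b → 5 row(s).
- v[5] venue_id=2 → no match; kept with NULLs on the b side.
- v[6] venue_id=5 → 3 match(es) in b → 3 row(s).
- 1 row(s) from b found no v partner → padded with NULL.
Total: 11 matched + 5 padded = 16 rows.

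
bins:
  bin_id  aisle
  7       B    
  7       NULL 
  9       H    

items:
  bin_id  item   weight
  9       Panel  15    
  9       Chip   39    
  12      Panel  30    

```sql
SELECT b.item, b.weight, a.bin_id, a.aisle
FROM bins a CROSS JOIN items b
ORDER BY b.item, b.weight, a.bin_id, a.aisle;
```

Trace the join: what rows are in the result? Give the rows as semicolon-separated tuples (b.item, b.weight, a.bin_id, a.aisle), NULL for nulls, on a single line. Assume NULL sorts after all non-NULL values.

CROSS JOIN pairs every row of `bins` with every row of `items`: 3 × 3 = 9 rows.
After projecting and ordering:
b.item | b.weight | a.bin_id | a.aisle
Chip | 39 | 7 | B
Chip | 39 | 7 | NULL
Chip | 39 | 9 | H
Panel | 15 | 7 | B
Panel | 15 | 7 | NULL
Panel | 15 | 9 | H
Panel | 30 | 7 | B
Panel | 30 | 7 | NULL
Panel | 30 | 9 | H

(Chip, 39, 7, B); (Chip, 39, 7, NULL); (Chip, 39, 9, H); (Panel, 15, 7, B); (Panel, 15, 7, NULL); (Panel, 15, 9, H); (Panel, 30, 7, B); (Panel, 30, 7, NULL); (Panel, 30, 9, H)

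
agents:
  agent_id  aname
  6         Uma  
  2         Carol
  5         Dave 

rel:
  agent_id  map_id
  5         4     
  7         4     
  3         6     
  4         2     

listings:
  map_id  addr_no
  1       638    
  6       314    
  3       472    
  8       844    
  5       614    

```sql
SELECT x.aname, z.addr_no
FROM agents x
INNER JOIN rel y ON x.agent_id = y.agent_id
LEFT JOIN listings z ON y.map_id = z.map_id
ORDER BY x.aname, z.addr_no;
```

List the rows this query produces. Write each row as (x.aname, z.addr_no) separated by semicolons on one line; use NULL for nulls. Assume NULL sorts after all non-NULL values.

Joins associate left-to-right: agents INNER JOIN rel on agent_id gives 1 intermediate row(s).
Then LEFT JOIN `listings z` on map_id: each of those 1 rows is kept; rows whose y.map_id has no match in z get NULL for z's columns.

(Dave, NULL)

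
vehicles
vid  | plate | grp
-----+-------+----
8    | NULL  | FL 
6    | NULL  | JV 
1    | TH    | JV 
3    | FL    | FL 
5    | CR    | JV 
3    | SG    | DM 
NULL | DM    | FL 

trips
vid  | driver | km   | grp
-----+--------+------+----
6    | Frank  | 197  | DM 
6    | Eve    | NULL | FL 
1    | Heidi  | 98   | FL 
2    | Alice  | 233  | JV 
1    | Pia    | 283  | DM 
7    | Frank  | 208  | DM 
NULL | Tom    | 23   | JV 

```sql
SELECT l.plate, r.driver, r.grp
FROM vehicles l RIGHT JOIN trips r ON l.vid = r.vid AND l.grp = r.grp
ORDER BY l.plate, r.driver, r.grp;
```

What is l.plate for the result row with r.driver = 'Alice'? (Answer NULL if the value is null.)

NULL

RIGHT JOIN keeps every row from `trips`; unmatched rows get NULL for `vehicles`'s columns.
Matching on l.vid = r.vid AND l.grp = r.grp. A NULL in a compared column never satisfies the condition.
Matched pairs: 0; unmatched r rows kept: 7.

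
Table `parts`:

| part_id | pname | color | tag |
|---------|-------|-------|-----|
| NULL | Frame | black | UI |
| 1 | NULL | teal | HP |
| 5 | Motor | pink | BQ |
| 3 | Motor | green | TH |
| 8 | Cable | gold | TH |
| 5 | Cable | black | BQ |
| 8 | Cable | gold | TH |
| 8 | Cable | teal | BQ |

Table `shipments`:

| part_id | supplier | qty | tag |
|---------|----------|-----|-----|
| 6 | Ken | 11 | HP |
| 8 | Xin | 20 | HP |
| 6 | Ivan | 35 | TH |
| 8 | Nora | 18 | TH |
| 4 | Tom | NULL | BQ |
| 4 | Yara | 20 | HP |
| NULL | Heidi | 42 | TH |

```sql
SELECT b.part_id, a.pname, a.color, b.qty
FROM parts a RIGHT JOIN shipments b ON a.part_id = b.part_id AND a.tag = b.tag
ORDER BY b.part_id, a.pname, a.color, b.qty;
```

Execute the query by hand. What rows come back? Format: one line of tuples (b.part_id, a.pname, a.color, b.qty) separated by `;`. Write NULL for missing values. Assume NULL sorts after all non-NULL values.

(4, NULL, NULL, 20); (4, NULL, NULL, NULL); (6, NULL, NULL, 11); (6, NULL, NULL, 35); (8, Cable, gold, 18); (8, Cable, gold, 18); (8, NULL, NULL, 20); (NULL, NULL, NULL, 42)

RIGHT JOIN keeps every row from `shipments`; unmatched rows get NULL for `parts`'s columns.
Matching on a.part_id = b.part_id AND a.tag = b.tag. A NULL in a compared column never satisfies the condition.
- a (part_id=NULL, tag=UI) has no partner in b.
- a (part_id=1, tag=HP) has no partner in b.
- a (part_id=5, tag=BQ) has no partner in b.
- a (part_id=3, tag=TH) has no partner in b.
- a (part_id=8, tag=TH) pairs with 1 row(s) of b.
- a (part_id=5, tag=BQ) has no partner in b.
- a (part_id=8, tag=TH) pairs with 1 row(s) of b.
- a (part_id=8, tag=BQ) has no partner in b.
- plus 6 unmatched b row(s), each kept with NULL a columns.
After projecting and ordering:
b.part_id | a.pname | a.color | b.qty
4 | NULL | NULL | 20
4 | NULL | NULL | NULL
6 | NULL | NULL | 11
6 | NULL | NULL | 35
8 | Cable | gold | 18
8 | Cable | gold | 18
8 | NULL | NULL | 20
NULL | NULL | NULL | 42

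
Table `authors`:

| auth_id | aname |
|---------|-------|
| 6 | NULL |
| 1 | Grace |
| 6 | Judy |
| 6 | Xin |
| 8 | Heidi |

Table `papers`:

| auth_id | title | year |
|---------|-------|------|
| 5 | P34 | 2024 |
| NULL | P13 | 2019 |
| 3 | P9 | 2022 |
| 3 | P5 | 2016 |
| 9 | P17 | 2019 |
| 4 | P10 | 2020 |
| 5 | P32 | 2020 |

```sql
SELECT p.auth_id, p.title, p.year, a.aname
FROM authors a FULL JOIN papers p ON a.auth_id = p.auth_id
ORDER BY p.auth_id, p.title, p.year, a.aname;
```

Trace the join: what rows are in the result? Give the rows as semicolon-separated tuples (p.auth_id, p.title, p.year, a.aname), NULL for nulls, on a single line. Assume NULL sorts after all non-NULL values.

(3, P5, 2016, NULL); (3, P9, 2022, NULL); (4, P10, 2020, NULL); (5, P32, 2020, NULL); (5, P34, 2024, NULL); (9, P17, 2019, NULL); (NULL, P13, 2019, NULL); (NULL, NULL, NULL, Grace); (NULL, NULL, NULL, Heidi); (NULL, NULL, NULL, Judy); (NULL, NULL, NULL, Xin); (NULL, NULL, NULL, NULL)

FULL OUTER JOIN keeps every row from both sides; unmatched rows get NULL for the other side's columns.
Matching on a.auth_id = p.auth_id. A NULL in a compared column never satisfies the condition.
- a[0] auth_id=6 → no match; kept with NULLs on the p side.
- a[1] auth_id=1 → no match; kept with NULLs on the p side.
- a[2] auth_id=6 → no match; kept with NULLs on the p side.
- a[3] auth_id=6 → no match; kept with NULLs on the p side.
- a[4] auth_id=8 → no match; kept with NULLs on the p side.
- 7 row(s) from p found no a partner → padded with NULL.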